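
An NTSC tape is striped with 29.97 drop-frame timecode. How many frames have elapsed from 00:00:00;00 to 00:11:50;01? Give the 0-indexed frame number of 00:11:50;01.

Complete 10-minute blocks: 1, each 17982 frames → 17982.
Remaining 1 whole minute in the current block: 1800 + 0 × 1798 = 1800 frames.
Within the current minute: 50 × 30 + 1 − 2 = 1499 (labels ;00/;01 skipped at this minute). Total = 17982 + 1800 + 1499 = 21281.

21281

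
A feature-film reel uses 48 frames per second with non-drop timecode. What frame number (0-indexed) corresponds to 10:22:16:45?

frame 1792173

Total seconds to the label: (10 × 3600 + 22 × 60 + 16) = 37336.
Frame index = 37336 × 48 + 45 = 1792173.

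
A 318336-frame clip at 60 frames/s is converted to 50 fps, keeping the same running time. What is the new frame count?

265280 frames

Target frames = source frames × (target rate / source rate) = 318336 × (50)/(60) = 318336 × 5/6 = 265280.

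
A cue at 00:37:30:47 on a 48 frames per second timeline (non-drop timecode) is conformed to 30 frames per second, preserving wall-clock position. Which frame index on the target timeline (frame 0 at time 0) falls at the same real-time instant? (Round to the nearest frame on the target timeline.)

frame 67529

Source frame index: (0×3600 + 37×60 + 30) × 48 + 47 = 108047.
Real time: 108047 / (48) = 108047/48 s.
Target frame: (108047/48) × (30) = 540235/8 ≈ 67529.375 → 67529.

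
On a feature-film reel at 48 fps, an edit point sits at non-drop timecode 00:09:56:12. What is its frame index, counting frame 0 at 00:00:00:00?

Total seconds to the label: (0 × 3600 + 9 × 60 + 56) = 596.
Frame index = 596 × 48 + 12 = 28620.

28620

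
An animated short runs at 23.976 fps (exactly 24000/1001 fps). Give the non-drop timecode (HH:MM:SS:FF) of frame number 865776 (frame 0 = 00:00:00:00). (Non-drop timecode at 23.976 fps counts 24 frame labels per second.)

10:01:14:00

865776 ÷ 24 = 36074 full seconds, remainder 0 frames.
36074 s = 10 h 1 min 14 s.
Timecode: 10:01:14:00.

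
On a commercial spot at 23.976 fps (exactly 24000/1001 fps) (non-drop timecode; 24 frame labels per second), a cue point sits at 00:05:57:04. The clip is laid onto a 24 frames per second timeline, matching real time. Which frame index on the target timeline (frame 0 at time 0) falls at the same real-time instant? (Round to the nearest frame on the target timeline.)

Source frame index: (0×3600 + 5×60 + 57) × 24 + 4 = 8572.
Real time: 8572 / (24000/1001) = 2145143/6000 s.
Target frame: (2145143/6000) × (24) = 2145143/250 ≈ 8580.572 → 8581.

frame 8581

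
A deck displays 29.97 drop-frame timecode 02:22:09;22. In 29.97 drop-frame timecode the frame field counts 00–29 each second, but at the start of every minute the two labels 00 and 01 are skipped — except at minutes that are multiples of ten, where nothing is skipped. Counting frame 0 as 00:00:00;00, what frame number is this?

255636

Complete 10-minute blocks: 14, each 17982 frames → 251748.
Remaining 2 whole minutes in the current block: 1800 + 1 × 1798 = 3598 frames.
Within the current minute: 9 × 30 + 22 − 2 = 290 (labels ;00/;01 skipped at this minute). Total = 251748 + 3598 + 290 = 255636.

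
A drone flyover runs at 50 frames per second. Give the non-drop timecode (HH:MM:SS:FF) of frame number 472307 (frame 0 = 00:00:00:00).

472307 ÷ 50 = 9446 full seconds, remainder 7 frames.
9446 s = 2 h 37 min 26 s.
Timecode: 02:37:26:07.

02:37:26:07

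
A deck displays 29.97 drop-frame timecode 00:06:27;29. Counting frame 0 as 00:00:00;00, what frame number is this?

11627

As if non-drop at 30 labels/s: (0 × 3600 + 6 × 60 + 27) × 30 + 29 = 11639.
Minute boundaries passed: 6; those not divisible by 10: 6 − 0 = 6; dropped labels = 2 × 6 = 12.
Actual frame index = 11639 − 12 = 11627.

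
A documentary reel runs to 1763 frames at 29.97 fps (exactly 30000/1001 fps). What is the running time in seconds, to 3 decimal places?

Running time = 1763 × 1001/30000 = 1764763/30000 s ≈ 58.825 s.

58.825 seconds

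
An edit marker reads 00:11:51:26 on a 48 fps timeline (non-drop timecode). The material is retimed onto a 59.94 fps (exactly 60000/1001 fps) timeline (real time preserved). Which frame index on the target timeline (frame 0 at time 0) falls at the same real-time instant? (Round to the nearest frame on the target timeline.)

Source frame index: (0×3600 + 11×60 + 51) × 48 + 26 = 34154.
Real time: 34154 / (48) = 17077/24 s.
Target frame: (17077/24) × (60000/1001) = 42692500/1001 ≈ 42649.850 → 42650.

frame 42650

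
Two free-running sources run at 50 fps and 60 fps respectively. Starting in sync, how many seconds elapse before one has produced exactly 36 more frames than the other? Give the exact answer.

3.6 seconds

The gap grows by |60 − 50| = 10 frames per second.
Time for a 36-frame gap: 36 ÷ (10) = 3.6 s.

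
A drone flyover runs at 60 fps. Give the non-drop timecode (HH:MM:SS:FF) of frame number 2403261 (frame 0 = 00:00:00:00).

2403261 ÷ 60 = 40054 full seconds, remainder 21 frames.
40054 s = 11 h 7 min 34 s.
Timecode: 11:07:34:21.

11:07:34:21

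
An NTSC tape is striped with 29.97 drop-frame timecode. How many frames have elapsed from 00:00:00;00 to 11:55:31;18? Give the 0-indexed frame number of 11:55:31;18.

1286660

Complete 10-minute blocks: 71, each 17982 frames → 1276722.
Remaining 5 whole minutes in the current block: 1800 + 4 × 1798 = 8992 frames.
Within the current minute: 31 × 30 + 18 − 2 = 946 (labels ;00/;01 skipped at this minute). Total = 1276722 + 8992 + 946 = 1286660.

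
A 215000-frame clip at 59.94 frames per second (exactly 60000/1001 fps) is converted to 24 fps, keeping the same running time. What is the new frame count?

86086 frames

Target frames = source frames × (target rate / source rate) = 215000 × (24)/(60000/1001) = 215000 × 1001/2500 = 86086.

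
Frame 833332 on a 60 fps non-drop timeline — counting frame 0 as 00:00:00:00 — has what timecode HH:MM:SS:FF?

03:51:28:52

833332 ÷ 60 = 13888 full seconds, remainder 52 frames.
13888 s = 3 h 51 min 28 s.
Timecode: 03:51:28:52.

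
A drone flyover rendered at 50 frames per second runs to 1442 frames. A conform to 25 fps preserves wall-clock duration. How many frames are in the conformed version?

Target frames = source frames × (target rate / source rate) = 1442 × (25)/(50) = 1442 × 1/2 = 721.

721 frames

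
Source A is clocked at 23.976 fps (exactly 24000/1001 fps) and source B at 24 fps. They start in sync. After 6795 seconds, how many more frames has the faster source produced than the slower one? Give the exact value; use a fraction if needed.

A emits 24000/1001 × 6795 = 163080000/1001 frames; B emits 24 × 6795 = 163080.
Difference = 163080/1001 frames (≈ 162.9171); B is ahead of A.

163080/1001 frames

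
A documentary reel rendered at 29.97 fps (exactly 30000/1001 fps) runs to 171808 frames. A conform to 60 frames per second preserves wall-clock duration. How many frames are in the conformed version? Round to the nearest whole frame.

Frames at target rate = 171808 × (60) / (30000/1001) = 42994952/125 ≈ 343959.616.
Nearest whole frame: 343960.

343960 frames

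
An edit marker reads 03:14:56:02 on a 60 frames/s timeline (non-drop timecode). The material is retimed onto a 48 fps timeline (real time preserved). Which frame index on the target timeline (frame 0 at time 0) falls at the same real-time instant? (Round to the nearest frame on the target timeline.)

Source frame index: (3×3600 + 14×60 + 56) × 60 + 2 = 701762.
Real time: 701762 / (60) = 350881/30 s.
Target frame: (350881/30) × (48) = 2807048/5 ≈ 561409.600 → 561410.

frame 561410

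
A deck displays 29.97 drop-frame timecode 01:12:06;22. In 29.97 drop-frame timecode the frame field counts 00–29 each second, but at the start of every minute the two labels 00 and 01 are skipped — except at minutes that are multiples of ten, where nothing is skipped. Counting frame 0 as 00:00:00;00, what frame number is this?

As if non-drop at 30 labels/s: (1 × 3600 + 12 × 60 + 6) × 30 + 22 = 129802.
Minute boundaries passed: 72; those not divisible by 10: 72 − 7 = 65; dropped labels = 2 × 65 = 130.
Actual frame index = 129802 − 130 = 129672.

129672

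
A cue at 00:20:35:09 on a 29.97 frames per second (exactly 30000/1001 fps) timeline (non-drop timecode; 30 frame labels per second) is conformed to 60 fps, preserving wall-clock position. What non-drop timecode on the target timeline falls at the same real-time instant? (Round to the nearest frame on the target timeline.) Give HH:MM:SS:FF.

00:20:36:32

Source frame index: (0×3600 + 20×60 + 35) × 30 + 9 = 37059.
Real time: 37059 / (30000/1001) = 12365353/10000 s.
Target frame: (12365353/10000) × (60) = 37096059/500 ≈ 74192.118 → 74192.
At 60 labels/s: frame 74192 → 00:20:36:32.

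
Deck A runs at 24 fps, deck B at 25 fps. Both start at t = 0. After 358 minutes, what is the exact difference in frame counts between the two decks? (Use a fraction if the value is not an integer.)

358 min = 21480 s.
A emits 24 × 21480 = 515520 frames; B emits 25 × 21480 = 537000.
Difference = 21480 frames; B is ahead of A.

21480 frames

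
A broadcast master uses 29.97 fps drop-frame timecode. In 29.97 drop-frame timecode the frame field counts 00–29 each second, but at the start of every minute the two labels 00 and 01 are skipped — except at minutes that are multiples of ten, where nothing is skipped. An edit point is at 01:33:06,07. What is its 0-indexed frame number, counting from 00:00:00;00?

As if non-drop at 30 labels/s: (1 × 3600 + 33 × 60 + 6) × 30 + 7 = 167587.
Minute boundaries passed: 93; those not divisible by 10: 93 − 9 = 84; dropped labels = 2 × 84 = 168.
Actual frame index = 167587 − 168 = 167419.

167419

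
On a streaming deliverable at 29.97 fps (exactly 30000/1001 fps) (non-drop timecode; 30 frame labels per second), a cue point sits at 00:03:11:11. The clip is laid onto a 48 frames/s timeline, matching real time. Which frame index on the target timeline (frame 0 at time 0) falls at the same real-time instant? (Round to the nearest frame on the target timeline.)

frame 9195

Source frame index: (0×3600 + 3×60 + 11) × 30 + 11 = 5741.
Real time: 5741 / (30000/1001) = 5746741/30000 s.
Target frame: (5746741/30000) × (48) = 5746741/625 ≈ 9194.786 → 9195.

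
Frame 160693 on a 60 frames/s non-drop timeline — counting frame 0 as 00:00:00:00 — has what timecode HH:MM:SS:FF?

00:44:38:13

160693 ÷ 60 = 2678 full seconds, remainder 13 frames.
2678 s = 0 h 44 min 38 s.
Timecode: 00:44:38:13.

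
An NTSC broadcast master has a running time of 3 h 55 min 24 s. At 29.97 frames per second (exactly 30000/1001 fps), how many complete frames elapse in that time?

3 h 55 min 24 s = 14124 s.
Frames = 14124 × 30000/1001 = 38520000/91 ≈ 423296.7033.
Complete frames: 423296.

423296 frames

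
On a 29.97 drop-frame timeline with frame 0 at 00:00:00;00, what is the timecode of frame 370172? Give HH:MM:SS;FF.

03:25:51;12

Ten DF minutes hold 17982 frames, so frame 370172 lies in block 20 (frames 359640–377621) with 10532 frames into that block.
The block's first minute is 1800 frames and the rest 1798 each; 10532 frames reaches minute 5, so 20 × 18 + 5 × 2 = 370 labels have been skipped so far.
Adding those back, label number 370172 + 370 = 370542 at 30 labels/s is 12351 s + 12 f = 3 h 25 min 51 s frame 12, i.e. 03:25:51;12.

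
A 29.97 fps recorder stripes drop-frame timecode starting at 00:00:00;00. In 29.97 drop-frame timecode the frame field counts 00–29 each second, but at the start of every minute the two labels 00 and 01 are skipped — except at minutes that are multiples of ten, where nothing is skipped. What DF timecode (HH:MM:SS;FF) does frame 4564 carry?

00:02:32;08

Each 10-minute DF block holds 10 × 60 × 30 − 9 × 2 = 17982 frames. 4564 ÷ 17982 → 0 full blocks, remainder 4564.
Within the partial block the first minute is 1800 frames and each further minute 1798, so 2 further minute boundaries passed. Total skipped labels = 18 × 0 + 2 × 2 = 4.
Non-drop label index = 4564 + 4 = 4568; at 30 labels/s that is 00:02:32:08, i.e. DF 00:02:32;08.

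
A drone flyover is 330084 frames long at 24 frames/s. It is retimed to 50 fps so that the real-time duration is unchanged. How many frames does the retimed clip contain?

Target frames = source frames × (target rate / source rate) = 330084 × (50)/(24) = 330084 × 25/12 = 687675.

687675 frames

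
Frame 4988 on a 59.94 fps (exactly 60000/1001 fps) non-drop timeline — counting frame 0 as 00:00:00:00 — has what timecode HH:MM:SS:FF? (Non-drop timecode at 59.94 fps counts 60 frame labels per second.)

00:01:23:08

4988 ÷ 60 = 83 full seconds, remainder 8 frames.
83 s = 0 h 1 min 23 s.
Timecode: 00:01:23:08.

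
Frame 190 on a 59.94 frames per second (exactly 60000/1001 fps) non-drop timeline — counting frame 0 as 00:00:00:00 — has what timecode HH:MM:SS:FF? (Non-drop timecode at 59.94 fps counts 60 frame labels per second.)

00:00:03:10

190 ÷ 60 = 3 full seconds, remainder 10 frames.
3 s = 0 h 0 min 3 s.
Timecode: 00:00:03:10.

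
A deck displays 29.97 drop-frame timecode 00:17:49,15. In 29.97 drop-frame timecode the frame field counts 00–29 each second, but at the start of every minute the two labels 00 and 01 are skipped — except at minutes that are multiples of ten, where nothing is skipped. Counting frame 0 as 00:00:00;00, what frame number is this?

32053

As if non-drop at 30 labels/s: (0 × 3600 + 17 × 60 + 49) × 30 + 15 = 32085.
Minute boundaries passed: 17; those not divisible by 10: 17 − 1 = 16; dropped labels = 2 × 16 = 32.
Actual frame index = 32085 − 32 = 32053.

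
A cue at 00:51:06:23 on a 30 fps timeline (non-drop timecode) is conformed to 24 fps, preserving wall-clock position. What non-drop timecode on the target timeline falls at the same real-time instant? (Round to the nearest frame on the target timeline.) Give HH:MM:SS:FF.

00:51:06:18

Source frame index: (0×3600 + 51×60 + 6) × 30 + 23 = 92003.
Real time: 92003 / (30) = 92003/30 s.
Target frame: (92003/30) × (24) = 368012/5 ≈ 73602.400 → 73602.
At 24 labels/s: frame 73602 → 00:51:06:18.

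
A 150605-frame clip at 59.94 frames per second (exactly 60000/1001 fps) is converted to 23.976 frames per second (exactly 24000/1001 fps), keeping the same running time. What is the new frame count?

Target frames = source frames × (target rate / source rate) = 150605 × (24000/1001)/(60000/1001) = 150605 × 2/5 = 60242.

60242 frames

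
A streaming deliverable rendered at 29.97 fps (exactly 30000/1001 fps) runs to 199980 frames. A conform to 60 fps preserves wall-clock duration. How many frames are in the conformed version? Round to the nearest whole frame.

Frames at target rate = 199980 × (60) / (30000/1001) = 10008999/25 ≈ 400359.960.
Nearest whole frame: 400360.

400360 frames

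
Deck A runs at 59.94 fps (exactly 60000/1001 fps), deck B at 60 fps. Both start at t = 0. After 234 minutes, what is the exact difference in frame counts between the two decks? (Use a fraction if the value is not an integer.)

234 min = 14040 s.
A emits 60000/1001 × 14040 = 64800000/77 frames; B emits 60 × 14040 = 842400.
Difference = 64800/77 frames (≈ 841.5584); B is ahead of A.

64800/77 frames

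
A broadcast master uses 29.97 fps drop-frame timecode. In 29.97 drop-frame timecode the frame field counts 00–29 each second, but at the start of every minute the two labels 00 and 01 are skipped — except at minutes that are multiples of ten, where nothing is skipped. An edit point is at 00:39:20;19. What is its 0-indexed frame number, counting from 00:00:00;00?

Complete 10-minute blocks: 3, each 17982 frames → 53946.
Remaining 9 whole minutes in the current block: 1800 + 8 × 1798 = 16184 frames.
Within the current minute: 20 × 30 + 19 − 2 = 617 (labels ;00/;01 skipped at this minute). Total = 53946 + 16184 + 617 = 70747.

70747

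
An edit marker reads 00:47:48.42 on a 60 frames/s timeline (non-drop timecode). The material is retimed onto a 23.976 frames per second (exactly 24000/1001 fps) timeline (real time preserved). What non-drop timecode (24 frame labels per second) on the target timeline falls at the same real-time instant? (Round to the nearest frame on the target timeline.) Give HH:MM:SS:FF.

00:47:45:20

Source frame index: (0×3600 + 47×60 + 48) × 60 + 42 = 172122.
Real time: 172122 / (60) = 28687/10 s.
Target frame: (28687/10) × (24000/1001) = 68848800/1001 ≈ 68780.020 → 68780.
At 24 labels/s: frame 68780 → 00:47:45:20.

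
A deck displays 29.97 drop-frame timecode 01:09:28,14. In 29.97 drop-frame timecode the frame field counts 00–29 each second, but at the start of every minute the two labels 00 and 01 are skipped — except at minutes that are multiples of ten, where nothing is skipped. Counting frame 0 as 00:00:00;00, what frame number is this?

124928

As if non-drop at 30 labels/s: (1 × 3600 + 9 × 60 + 28) × 30 + 14 = 125054.
Minute boundaries passed: 69; those not divisible by 10: 69 − 6 = 63; dropped labels = 2 × 63 = 126.
Actual frame index = 125054 − 126 = 124928.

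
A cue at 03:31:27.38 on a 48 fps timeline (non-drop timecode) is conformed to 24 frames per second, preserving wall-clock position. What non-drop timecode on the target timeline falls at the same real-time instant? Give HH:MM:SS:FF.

03:31:27:19

Source frame index: (3×3600 + 31×60 + 27) × 48 + 38 = 609014.
Real time: 609014 / (48) = 304507/24 s.
Target frame: (304507/24) × (24) = 304507.
At 24 labels/s: frame 304507 → 03:31:27:19.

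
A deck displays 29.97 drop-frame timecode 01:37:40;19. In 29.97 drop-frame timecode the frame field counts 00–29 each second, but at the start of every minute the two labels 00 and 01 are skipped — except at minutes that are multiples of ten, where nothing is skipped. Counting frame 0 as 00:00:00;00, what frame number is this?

175643

As if non-drop at 30 labels/s: (1 × 3600 + 37 × 60 + 40) × 30 + 19 = 175819.
Minute boundaries passed: 97; those not divisible by 10: 97 − 9 = 88; dropped labels = 2 × 88 = 176.
Actual frame index = 175819 − 176 = 175643.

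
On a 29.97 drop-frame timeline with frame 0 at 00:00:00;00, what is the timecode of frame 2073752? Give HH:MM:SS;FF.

19:13:14;08

Ten DF minutes hold 17982 frames, so frame 2073752 lies in block 115 (frames 2067930–2085911) with 5822 frames into that block.
The block's first minute is 1800 frames and the rest 1798 each; 5822 frames reaches minute 3, so 115 × 18 + 3 × 2 = 2076 labels have been skipped so far.
Adding those back, label number 2073752 + 2076 = 2075828 at 30 labels/s is 69194 s + 8 f = 19 h 13 min 14 s frame 8, i.e. 19:13:14;08.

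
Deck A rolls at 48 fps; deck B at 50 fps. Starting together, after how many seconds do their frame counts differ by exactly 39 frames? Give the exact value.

The gap grows by |50 − 48| = 2 frames per second.
Time for a 39-frame gap: 39 ÷ (2) = 19.5 s.

19.5 seconds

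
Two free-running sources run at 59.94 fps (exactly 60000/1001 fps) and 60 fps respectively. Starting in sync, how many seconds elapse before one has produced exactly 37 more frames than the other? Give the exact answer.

37037/60 seconds

The gap grows by |60 − 60000/1001| = 60/1001 frames per second.
Time for a 37-frame gap: 37 ÷ (60/1001) = 37037/60 s.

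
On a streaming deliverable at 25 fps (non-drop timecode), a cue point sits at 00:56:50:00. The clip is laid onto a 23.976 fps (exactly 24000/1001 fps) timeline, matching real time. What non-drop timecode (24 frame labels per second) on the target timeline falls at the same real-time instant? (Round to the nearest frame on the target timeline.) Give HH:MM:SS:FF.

Source frame index: (0×3600 + 56×60 + 50) × 25 + 0 = 85250.
Real time: 85250 / (25) = 3410 s.
Target frame: (3410) × (24000/1001) = 7440000/91 ≈ 81758.242 → 81758.
At 24 labels/s: frame 81758 → 00:56:46:14.

00:56:46:14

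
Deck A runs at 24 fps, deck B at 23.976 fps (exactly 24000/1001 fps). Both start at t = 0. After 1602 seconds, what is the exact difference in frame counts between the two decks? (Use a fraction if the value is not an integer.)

38448/1001 frames

A emits 24 × 1602 = 38448 frames; B emits 24000/1001 × 1602 = 38448000/1001.
Difference = 38448/1001 frames (≈ 38.4096); B is behind A.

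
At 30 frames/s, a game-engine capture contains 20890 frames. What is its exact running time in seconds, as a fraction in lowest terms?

2089/3 seconds

Running time = 20890 ÷ (30) = 20890 × 1/30 = 2089/3 s.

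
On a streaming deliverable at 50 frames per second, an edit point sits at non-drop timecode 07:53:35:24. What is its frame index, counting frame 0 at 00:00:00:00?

Total seconds to the label: (7 × 3600 + 53 × 60 + 35) = 28415.
Frame index = 28415 × 50 + 24 = 1420774.

frame 1420774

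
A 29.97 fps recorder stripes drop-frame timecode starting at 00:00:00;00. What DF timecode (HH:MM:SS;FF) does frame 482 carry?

Each 10-minute DF block holds 10 × 60 × 30 − 9 × 2 = 17982 frames. 482 ÷ 17982 → 0 full blocks, remainder 482.
Within the partial block the first minute is 1800 frames and each further minute 1798, so 0 further minute boundaries passed. Total skipped labels = 18 × 0 + 2 × 0 = 0.
Non-drop label index = 482 + 0 = 482; at 30 labels/s that is 00:00:16:02, i.e. DF 00:00:16;02.

00:00:16;02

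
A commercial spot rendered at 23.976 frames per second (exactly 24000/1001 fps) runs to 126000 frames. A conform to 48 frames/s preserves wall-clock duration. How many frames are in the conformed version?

Target frames = source frames × (target rate / source rate) = 126000 × (48)/(24000/1001) = 126000 × 1001/500 = 252252.

252252 frames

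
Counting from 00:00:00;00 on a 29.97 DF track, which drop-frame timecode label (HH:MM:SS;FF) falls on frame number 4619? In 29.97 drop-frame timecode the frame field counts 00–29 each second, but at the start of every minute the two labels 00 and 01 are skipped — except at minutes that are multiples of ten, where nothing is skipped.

Ten DF minutes hold 17982 frames, so frame 4619 lies in block 0 (frames 0–17981) with 4619 frames into that block.
The block's first minute is 1800 frames and the rest 1798 each; 4619 frames reaches minute 2, so 0 × 18 + 2 × 2 = 4 labels have been skipped so far.
Adding those back, label number 4619 + 4 = 4623 at 30 labels/s is 154 s + 3 f = 0 h 2 min 34 s frame 3, i.e. 00:02:34;03.

00:02:34;03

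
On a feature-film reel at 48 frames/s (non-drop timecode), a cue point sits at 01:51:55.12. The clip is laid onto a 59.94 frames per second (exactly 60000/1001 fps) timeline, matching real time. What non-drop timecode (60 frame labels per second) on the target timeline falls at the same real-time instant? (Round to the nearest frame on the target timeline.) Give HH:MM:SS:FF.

Source frame index: (1×3600 + 51×60 + 55) × 48 + 12 = 322332.
Real time: 322332 / (48) = 26861/4 s.
Target frame: (26861/4) × (60000/1001) = 402915000/1001 ≈ 402512.488 → 402512.
At 60 labels/s: frame 402512 → 01:51:48:32.

01:51:48:32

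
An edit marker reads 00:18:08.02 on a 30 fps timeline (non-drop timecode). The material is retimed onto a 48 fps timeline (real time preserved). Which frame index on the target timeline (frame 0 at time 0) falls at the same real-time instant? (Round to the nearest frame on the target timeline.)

Source frame index: (0×3600 + 18×60 + 8) × 30 + 2 = 32642.
Real time: 32642 / (30) = 16321/15 s.
Target frame: (16321/15) × (48) = 261136/5 ≈ 52227.200 → 52227.

frame 52227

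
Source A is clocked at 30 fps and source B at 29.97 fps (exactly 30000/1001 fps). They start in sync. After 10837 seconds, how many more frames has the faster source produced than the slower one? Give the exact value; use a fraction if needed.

325110/1001 frames

A emits 30 × 10837 = 325110 frames; B emits 30000/1001 × 10837 = 325110000/1001.
Difference = 325110/1001 frames (≈ 324.7852); B is behind A.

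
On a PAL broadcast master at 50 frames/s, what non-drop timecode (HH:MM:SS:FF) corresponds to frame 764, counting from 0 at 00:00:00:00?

00:00:15:14

764 ÷ 50 = 15 full seconds, remainder 14 frames.
15 s = 0 h 0 min 15 s.
Timecode: 00:00:15:14.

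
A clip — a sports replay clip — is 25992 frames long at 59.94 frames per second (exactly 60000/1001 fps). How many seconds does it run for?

433.6332 seconds

Running time = 25992 / (60000/1001) = 433.6332 s.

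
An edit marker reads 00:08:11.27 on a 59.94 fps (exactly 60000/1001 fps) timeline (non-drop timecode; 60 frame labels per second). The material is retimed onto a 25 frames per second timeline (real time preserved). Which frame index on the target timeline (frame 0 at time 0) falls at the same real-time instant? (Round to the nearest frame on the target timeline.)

Source frame index: (0×3600 + 8×60 + 11) × 60 + 27 = 29487.
Real time: 29487 / (60000/1001) = 9838829/20000 s.
Target frame: (9838829/20000) × (25) = 9838829/800 ≈ 12298.536 → 12299.

frame 12299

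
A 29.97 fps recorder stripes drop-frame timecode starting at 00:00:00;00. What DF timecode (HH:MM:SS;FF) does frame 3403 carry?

Ten DF minutes hold 17982 frames, so frame 3403 lies in block 0 (frames 0–17981) with 3403 frames into that block.
The block's first minute is 1800 frames and the rest 1798 each; 3403 frames reaches minute 1, so 0 × 18 + 1 × 2 = 2 labels have been skipped so far.
Adding those back, label number 3403 + 2 = 3405 at 30 labels/s is 113 s + 15 f = 0 h 1 min 53 s frame 15, i.e. 00:01:53;15.

00:01:53;15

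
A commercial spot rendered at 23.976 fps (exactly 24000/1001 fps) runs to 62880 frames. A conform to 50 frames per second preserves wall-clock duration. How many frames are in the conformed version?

Target frames = source frames × (target rate / source rate) = 62880 × (50)/(24000/1001) = 62880 × 1001/480 = 131131.

131131 frames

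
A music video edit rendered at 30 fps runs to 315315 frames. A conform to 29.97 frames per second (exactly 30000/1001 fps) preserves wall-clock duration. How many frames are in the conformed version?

315000 frames

Target frames = source frames × (target rate / source rate) = 315315 × (30000/1001)/(30) = 315315 × 1000/1001 = 315000.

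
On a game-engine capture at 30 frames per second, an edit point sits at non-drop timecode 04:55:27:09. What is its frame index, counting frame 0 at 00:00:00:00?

frame 531819

Total seconds to the label: (4 × 3600 + 55 × 60 + 27) = 17727.
Frame index = 17727 × 30 + 9 = 531819.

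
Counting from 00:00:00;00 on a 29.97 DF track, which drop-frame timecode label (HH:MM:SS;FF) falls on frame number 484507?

04:29:26;13

Ten DF minutes hold 17982 frames, so frame 484507 lies in block 26 (frames 467532–485513) with 16975 frames into that block.
The block's first minute is 1800 frames and the rest 1798 each; 16975 frames reaches minute 9, so 26 × 18 + 9 × 2 = 486 labels have been skipped so far.
Adding those back, label number 484507 + 486 = 484993 at 30 labels/s is 16166 s + 13 f = 4 h 29 min 26 s frame 13, i.e. 04:29:26;13.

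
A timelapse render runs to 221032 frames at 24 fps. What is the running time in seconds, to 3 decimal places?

Running time = 221032 × 1/24 = 27629/3 s ≈ 9209.667 s.

9209.667 seconds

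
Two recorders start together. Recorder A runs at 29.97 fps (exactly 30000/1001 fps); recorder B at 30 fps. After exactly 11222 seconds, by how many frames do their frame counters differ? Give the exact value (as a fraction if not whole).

336660/1001 frames

A emits 30000/1001 × 11222 = 336660000/1001 frames; B emits 30 × 11222 = 336660.
Difference = 336660/1001 frames (≈ 336.3237); B is ahead of A.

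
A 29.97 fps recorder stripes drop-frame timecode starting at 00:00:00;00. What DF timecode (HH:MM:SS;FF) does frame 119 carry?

Each 10-minute DF block holds 10 × 60 × 30 − 9 × 2 = 17982 frames. 119 ÷ 17982 → 0 full blocks, remainder 119.
Within the partial block the first minute is 1800 frames and each further minute 1798, so 0 further minute boundaries passed. Total skipped labels = 18 × 0 + 2 × 0 = 0.
Non-drop label index = 119 + 0 = 119; at 30 labels/s that is 00:00:03:29, i.e. DF 00:00:03;29.

00:00:03;29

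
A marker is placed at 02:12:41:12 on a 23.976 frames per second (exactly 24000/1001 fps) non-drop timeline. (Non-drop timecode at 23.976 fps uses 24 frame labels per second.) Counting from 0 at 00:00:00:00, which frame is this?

191076

Total seconds to the label: (2 × 3600 + 12 × 60 + 41) = 7961.
Frame index = 7961 × 24 + 12 = 191076.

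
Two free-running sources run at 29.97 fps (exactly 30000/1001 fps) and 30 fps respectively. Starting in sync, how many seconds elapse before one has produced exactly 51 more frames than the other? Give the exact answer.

The gap grows by |30 − 30000/1001| = 30/1001 frames per second.
Time for a 51-frame gap: 51 ÷ (30/1001) = 1701.7 s.

1701.7 seconds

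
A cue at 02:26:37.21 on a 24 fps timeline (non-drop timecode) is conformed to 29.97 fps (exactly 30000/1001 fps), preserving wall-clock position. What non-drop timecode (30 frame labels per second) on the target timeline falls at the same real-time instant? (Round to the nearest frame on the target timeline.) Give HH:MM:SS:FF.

02:26:29:03

Source frame index: (2×3600 + 26×60 + 37) × 24 + 21 = 211149.
Real time: 211149 / (24) = 70383/8 s.
Target frame: (70383/8) × (30000/1001) = 263936250/1001 ≈ 263672.577 → 263673.
At 30 labels/s: frame 263673 → 02:26:29:03.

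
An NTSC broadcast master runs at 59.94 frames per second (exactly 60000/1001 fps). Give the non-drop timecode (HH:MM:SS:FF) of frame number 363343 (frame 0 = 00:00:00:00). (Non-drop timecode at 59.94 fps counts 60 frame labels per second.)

363343 ÷ 60 = 6055 full seconds, remainder 43 frames.
6055 s = 1 h 40 min 55 s.
Timecode: 01:40:55:43.

01:40:55:43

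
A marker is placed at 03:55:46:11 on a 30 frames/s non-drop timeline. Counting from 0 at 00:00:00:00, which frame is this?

frame 424391

Total seconds to the label: (3 × 3600 + 55 × 60 + 46) = 14146.
Frame index = 14146 × 30 + 11 = 424391.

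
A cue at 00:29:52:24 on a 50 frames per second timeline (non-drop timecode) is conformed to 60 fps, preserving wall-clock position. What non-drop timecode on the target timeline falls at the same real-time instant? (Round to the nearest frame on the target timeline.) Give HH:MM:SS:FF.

00:29:52:29

Source frame index: (0×3600 + 29×60 + 52) × 50 + 24 = 89624.
Real time: 89624 / (50) = 44812/25 s.
Target frame: (44812/25) × (60) = 537744/5 ≈ 107548.800 → 107549.
At 60 labels/s: frame 107549 → 00:29:52:29.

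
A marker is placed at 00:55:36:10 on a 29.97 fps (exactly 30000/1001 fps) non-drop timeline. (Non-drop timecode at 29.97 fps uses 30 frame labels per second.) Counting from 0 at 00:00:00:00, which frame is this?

100090

Total seconds to the label: (0 × 3600 + 55 × 60 + 36) = 3336.
Frame index = 3336 × 30 + 10 = 100090.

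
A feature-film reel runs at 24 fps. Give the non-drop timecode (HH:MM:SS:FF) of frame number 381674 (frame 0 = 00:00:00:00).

381674 ÷ 24 = 15903 full seconds, remainder 2 frames.
15903 s = 4 h 25 min 3 s.
Timecode: 04:25:03:02.

04:25:03:02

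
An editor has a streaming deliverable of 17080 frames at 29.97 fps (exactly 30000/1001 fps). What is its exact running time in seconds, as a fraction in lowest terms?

427427/750 seconds

Running time = 17080 ÷ (30000/1001) = 17080 × 1001/30000 = 427427/750 s.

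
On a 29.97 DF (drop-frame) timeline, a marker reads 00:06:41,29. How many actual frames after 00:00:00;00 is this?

Complete 10-minute blocks: 0, each 17982 frames → 0.
Remaining 6 whole minutes in the current block: 1800 + 5 × 1798 = 10790 frames.
Within the current minute: 41 × 30 + 29 − 2 = 1257 (labels ;00/;01 skipped at this minute). Total = 0 + 10790 + 1257 = 12047.

12047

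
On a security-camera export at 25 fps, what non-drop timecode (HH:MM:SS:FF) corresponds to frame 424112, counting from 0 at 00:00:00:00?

424112 ÷ 25 = 16964 full seconds, remainder 12 frames.
16964 s = 4 h 42 min 44 s.
Timecode: 04:42:44:12.

04:42:44:12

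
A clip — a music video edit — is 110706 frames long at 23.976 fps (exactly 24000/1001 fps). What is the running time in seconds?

Running time = 110706 / (24000/1001) = 4617.36275 s.

4617.36275 seconds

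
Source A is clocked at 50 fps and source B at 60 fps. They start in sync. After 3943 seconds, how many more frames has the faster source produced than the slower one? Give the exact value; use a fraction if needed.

A emits 50 × 3943 = 197150 frames; B emits 60 × 3943 = 236580.
Difference = 39430 frames; B is ahead of A.

39430 frames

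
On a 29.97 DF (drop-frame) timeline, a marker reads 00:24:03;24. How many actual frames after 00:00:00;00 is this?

43270

Complete 10-minute blocks: 2, each 17982 frames → 35964.
Remaining 4 whole minutes in the current block: 1800 + 3 × 1798 = 7194 frames.
Within the current minute: 3 × 30 + 24 − 2 = 112 (labels ;00/;01 skipped at this minute). Total = 35964 + 7194 + 112 = 43270.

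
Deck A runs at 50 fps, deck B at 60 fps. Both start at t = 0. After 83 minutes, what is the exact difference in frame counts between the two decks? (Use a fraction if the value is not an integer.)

83 min = 4980 s.
A emits 50 × 4980 = 249000 frames; B emits 60 × 4980 = 298800.
Difference = 49800 frames; B is ahead of A.

49800 frames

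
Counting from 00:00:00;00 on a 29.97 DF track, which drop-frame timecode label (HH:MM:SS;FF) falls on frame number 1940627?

17:59:12;11

Ten DF minutes hold 17982 frames, so frame 1940627 lies in block 107 (frames 1924074–1942055) with 16553 frames into that block.
The block's first minute is 1800 frames and the rest 1798 each; 16553 frames reaches minute 9, so 107 × 18 + 9 × 2 = 1944 labels have been skipped so far.
Adding those back, label number 1940627 + 1944 = 1942571 at 30 labels/s is 64752 s + 11 f = 17 h 59 min 12 s frame 11, i.e. 17:59:12;11.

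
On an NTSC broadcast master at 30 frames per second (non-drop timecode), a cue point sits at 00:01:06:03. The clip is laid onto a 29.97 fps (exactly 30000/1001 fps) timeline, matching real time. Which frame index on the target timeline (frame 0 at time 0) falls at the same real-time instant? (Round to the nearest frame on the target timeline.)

Source frame index: (0×3600 + 1×60 + 6) × 30 + 3 = 1983.
Real time: 1983 / (30) = 661/10 s.
Target frame: (661/10) × (30000/1001) = 1983000/1001 ≈ 1981.019 → 1981.

frame 1981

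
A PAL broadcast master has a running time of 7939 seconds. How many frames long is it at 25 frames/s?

198475 frames

Frames = 7939 × 25 = 198475.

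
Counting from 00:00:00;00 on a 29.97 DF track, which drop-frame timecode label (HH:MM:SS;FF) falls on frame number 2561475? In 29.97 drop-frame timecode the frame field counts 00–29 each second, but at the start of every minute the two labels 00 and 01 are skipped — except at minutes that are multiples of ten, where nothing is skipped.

23:44:27;29

Each 10-minute DF block holds 10 × 60 × 30 − 9 × 2 = 17982 frames. 2561475 ÷ 17982 → 142 full blocks, remainder 8031.
Within the partial block the first minute is 1800 frames and each further minute 1798, so 4 further minute boundaries passed. Total skipped labels = 18 × 142 + 2 × 4 = 2564.
Non-drop label index = 2561475 + 2564 = 2564039; at 30 labels/s that is 23:44:27:29, i.e. DF 23:44:27;29.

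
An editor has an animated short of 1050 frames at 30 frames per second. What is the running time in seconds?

Running time = 1050 / (30) = 35 s.

35 seconds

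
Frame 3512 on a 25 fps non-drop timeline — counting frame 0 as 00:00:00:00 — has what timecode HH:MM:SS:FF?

3512 ÷ 25 = 140 full seconds, remainder 12 frames.
140 s = 0 h 2 min 20 s.
Timecode: 00:02:20:12.

00:02:20:12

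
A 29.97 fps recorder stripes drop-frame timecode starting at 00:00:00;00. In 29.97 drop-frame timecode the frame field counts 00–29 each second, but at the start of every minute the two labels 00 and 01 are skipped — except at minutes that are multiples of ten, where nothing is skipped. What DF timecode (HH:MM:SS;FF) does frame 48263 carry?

00:26:50;11

Ten DF minutes hold 17982 frames, so frame 48263 lies in block 2 (frames 35964–53945) with 12299 frames into that block.
The block's first minute is 1800 frames and the rest 1798 each; 12299 frames reaches minute 6, so 2 × 18 + 6 × 2 = 48 labels have been skipped so far.
Adding those back, label number 48263 + 48 = 48311 at 30 labels/s is 1610 s + 11 f = 0 h 26 min 50 s frame 11, i.e. 00:26:50;11.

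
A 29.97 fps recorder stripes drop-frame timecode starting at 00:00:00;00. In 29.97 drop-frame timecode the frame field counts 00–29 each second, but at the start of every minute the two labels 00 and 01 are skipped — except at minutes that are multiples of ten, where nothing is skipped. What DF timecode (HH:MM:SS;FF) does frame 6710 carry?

Ten DF minutes hold 17982 frames, so frame 6710 lies in block 0 (frames 0–17981) with 6710 frames into that block.
The block's first minute is 1800 frames and the rest 1798 each; 6710 frames reaches minute 3, so 0 × 18 + 3 × 2 = 6 labels have been skipped so far.
Adding those back, label number 6710 + 6 = 6716 at 30 labels/s is 223 s + 26 f = 0 h 3 min 43 s frame 26, i.e. 00:03:43;26.

00:03:43;26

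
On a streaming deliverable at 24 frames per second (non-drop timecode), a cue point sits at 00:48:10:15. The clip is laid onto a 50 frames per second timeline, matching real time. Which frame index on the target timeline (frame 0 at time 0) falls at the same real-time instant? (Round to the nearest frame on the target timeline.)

Source frame index: (0×3600 + 48×60 + 10) × 24 + 15 = 69375.
Real time: 69375 / (24) = 23125/8 s.
Target frame: (23125/8) × (50) = 578125/4 ≈ 144531.250 → 144531.

frame 144531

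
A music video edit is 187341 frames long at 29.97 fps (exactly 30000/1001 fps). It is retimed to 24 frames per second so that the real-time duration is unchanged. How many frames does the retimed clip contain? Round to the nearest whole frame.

Frames at target rate = 187341 × (24) / (30000/1001) = 187528341/1250 ≈ 150022.673.
Nearest whole frame: 150023.

150023 frames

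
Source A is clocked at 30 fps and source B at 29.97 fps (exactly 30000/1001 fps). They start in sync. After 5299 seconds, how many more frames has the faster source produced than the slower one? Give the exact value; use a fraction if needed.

A emits 30 × 5299 = 158970 frames; B emits 30000/1001 × 5299 = 22710000/143.
Difference = 22710/143 frames (≈ 158.8112); B is behind A.

22710/143 frames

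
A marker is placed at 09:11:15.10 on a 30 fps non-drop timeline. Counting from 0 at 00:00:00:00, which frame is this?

frame 992260

Total seconds to the label: (9 × 3600 + 11 × 60 + 15) = 33075.
Frame index = 33075 × 30 + 10 = 992260.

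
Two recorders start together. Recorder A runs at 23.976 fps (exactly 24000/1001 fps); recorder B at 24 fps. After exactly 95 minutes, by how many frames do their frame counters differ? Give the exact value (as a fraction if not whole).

95 min = 5700 s.
A emits 24000/1001 × 5700 = 136800000/1001 frames; B emits 24 × 5700 = 136800.
Difference = 136800/1001 frames (≈ 136.6633); B is ahead of A.

136800/1001 frames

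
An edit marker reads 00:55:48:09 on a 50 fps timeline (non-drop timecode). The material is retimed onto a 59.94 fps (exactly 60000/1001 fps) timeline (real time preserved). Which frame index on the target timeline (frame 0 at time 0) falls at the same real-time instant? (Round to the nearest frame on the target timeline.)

Source frame index: (0×3600 + 55×60 + 48) × 50 + 9 = 167409.
Real time: 167409 / (50) = 167409/50 s.
Target frame: (167409/50) × (60000/1001) = 18262800/91 ≈ 200690.110 → 200690.

frame 200690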